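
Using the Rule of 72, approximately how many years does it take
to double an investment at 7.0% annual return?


Formula: Years ≈ 72 / r
Substituting: Years ≈ 72 / 7.0
Years ≈ 10.3

10.3 years


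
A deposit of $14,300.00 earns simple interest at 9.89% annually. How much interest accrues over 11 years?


Formula: I = P * r * t
Substituting: I = $14,300.00 * 0.0989 * 11
Step: I = $14,300.00 * 1.0879
I = $15,556.97

$15,556.97


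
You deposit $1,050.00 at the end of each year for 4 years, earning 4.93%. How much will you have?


Formula: FV = PMT * ((1+r)^n - 1) / r
Growth factor: (1 + 0.0493)^4 = 1.212268
Numerator: 1.212268 - 1 = 0.212268
FV = $1,050.00 * 0.212268 / 0.0493 = $4,520.92

$4,520.92


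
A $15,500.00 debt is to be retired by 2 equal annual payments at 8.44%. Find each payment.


Formula: PMT = PV * r / (1 - (1+r)^(-n))
Denominator: 1 - (1 + 0.0844)^(-2) = 0.149604
Numerator: $15,500.00 * 0.0844 = 1308.2
PMT = 1308.2 / 0.149604 = $8,744.39

$8,744.39


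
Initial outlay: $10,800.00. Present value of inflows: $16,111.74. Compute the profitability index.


Formula: PI = PV(cash flows) / initial investment
Substituting: PI = $16,111.74 / $10,800.00
PI = 1.4918

1.4918


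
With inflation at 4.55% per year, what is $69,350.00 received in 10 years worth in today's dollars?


Formula: Real value = nominal / (1 + inflation)^years
Price level: (1 + 0.0455)^10 = 1.560416
Real value = $69,350.00 / 1.560416 = $44,443.28

$44,443.28


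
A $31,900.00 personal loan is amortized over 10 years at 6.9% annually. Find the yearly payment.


Formula: PMT = PV * r / (1 - (1+r)^(-n))
Denominator: 1 - (1 + 0.069)^(-10) = 0.486875
Numerator: $31,900.00 * 0.069 = 2201.1
PMT = 2201.1 / 0.486875 = $4,520.87

$4,520.87


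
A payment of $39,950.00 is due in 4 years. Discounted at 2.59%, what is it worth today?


Formula: PV = FV / (1 + r)^n
Substituting: PV = $39,950.00 / (1 + 0.0259)^4
Discount factor: (1.0259)^4 = 1.107695
PV = $39,950.00 / 1.107695 = $36,065.89

$36,065.89


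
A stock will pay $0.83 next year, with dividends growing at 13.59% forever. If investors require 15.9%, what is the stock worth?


Formula: P = D1 / (r - g)
Spread: r - g = 0.159 - 0.1359 = 0.0231
Substituting: P = $0.83 / 0.0231
P = $35.93

$35.93


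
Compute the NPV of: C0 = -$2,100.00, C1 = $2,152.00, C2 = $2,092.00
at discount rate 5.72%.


Formula: NPV = C0 + C1/(1+r) + C2/(1+r)^2
Discount C1: $2,152.00 / (1 + 0.0572) = $2,035.57
Discount C2: $2,092.00 / (1 + 0.0572)^2 = $1,871.75
NPV = -$2,100.00 + $2,035.57 + $1,871.75 = $1,807.31

$1,807.31


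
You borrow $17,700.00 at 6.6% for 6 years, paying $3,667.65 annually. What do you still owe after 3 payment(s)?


Formula: Balance = PV*(1+r)^k - PMT*((1+r)^k - 1)/r
Growth: (1 + 0.066)^3 = 1.211355
Accumulated factor: ((1+r)^k - 1)/r = 3.202356
Balance = $17,700.00 * 1.211355 - $3,667.65 * 3.202356
Balance = $9,695.87

$9,695.87


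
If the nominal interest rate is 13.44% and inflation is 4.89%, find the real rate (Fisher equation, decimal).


Formula: (1 + r_real) = (1 + r_nom) / (1 + inflation)
Substituting: (1 + r_real) = 1.1344 / 1.0489
(1 + r_real) = 1.081514
r_real = 1.081514 - 1 = 0.081514

0.081514


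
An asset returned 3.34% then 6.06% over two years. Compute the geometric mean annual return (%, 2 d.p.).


Formula: Geometric mean = ((1+r1)*(1+r2))^(1/2) - 1
Product: (1 + 0.0334) * (1 + 0.0606) = 1.0334 * 1.0606 = 1.096024
Square root: 1.096024^0.5 = 1.046912
Geometric mean = 1.046912 - 1 = 0.046912
As percentage: 4.69%

4.69%


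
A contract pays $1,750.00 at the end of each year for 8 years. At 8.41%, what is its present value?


Formula: PV = PMT * (1 - (1+r)^(-n)) / r
Discount factor: (1 + 0.0841)^(-8) = 0.524138
Bracket: 1 - 0.524138 = 0.475862
PV = $1,750.00 * 0.475862 / 0.0841 = $9,902.01

$9,902.01


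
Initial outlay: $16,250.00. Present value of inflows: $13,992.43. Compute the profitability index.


Formula: PI = PV(cash flows) / initial investment
Substituting: PI = $13,992.43 / $16,250.00
PI = 0.8611

0.8611


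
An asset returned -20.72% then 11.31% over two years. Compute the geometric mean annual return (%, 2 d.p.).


Formula: Geometric mean = ((1+r1)*(1+r2))^(1/2) - 1
Product: (1 + -0.2072) * (1 + 0.1131) = 0.7928 * 1.1131 = 0.882466
Square root: 0.882466^0.5 = 0.939396
Geometric mean = 0.939396 - 1 = -0.060604
As percentage: -6.06%

-6.06%


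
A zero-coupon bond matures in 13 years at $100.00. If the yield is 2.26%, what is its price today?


Formula: Price = FV / (1 + r)^n
Substituting: Price = $100.00 / (1 + 0.0226)^13
Discount factor: (1.0226)^13 = 1.337135
Price = $100.00 / 1.337135 = $74.79

$74.79


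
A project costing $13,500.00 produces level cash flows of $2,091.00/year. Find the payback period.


Formula: Payback = investment / annual cash flow
Substituting: Payback = $13,500.00 / $2,091.00
Payback = 6.4562 years

6.4562 years


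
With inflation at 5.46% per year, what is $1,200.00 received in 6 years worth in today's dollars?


Formula: Real value = nominal / (1 + inflation)^years
Price level: (1 + 0.0546)^6 = 1.375709
Real value = $1,200.00 / 1.375709 = $872.28

$872.28


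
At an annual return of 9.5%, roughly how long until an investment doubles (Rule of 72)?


Formula: Years ≈ 72 / r
Substituting: Years ≈ 72 / 9.5
Years ≈ 7.6

7.6 years


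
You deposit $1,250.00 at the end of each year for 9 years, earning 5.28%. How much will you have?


Formula: FV = PMT * ((1+r)^n - 1) / r
Growth factor: (1 + 0.0528)^9 = 1.58896
Numerator: 1.58896 - 1 = 0.58896
FV = $1,250.00 * 0.58896 / 0.0528 = $13,943.18

$13,943.18


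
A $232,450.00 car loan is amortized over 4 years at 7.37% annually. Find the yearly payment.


Formula: PMT = PV * r / (1 - (1+r)^(-n))
Denominator: 1 - (1 + 0.0737)^(-4) = 0.247566
Numerator: $232,450.00 * 0.0737 = 17131.565
PMT = 17131.565 / 0.247566 = $69,199.88

$69,199.88


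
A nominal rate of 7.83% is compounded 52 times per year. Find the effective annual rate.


Formula: EAR = (1 + r/m)^m - 1
Period rate: r/m = 0.0783 / 52 = 0.001506
Compounding: (1 + 0.001506)^52 = 1.081383
EAR = 1.081383 - 1 = 0.081383

0.081383


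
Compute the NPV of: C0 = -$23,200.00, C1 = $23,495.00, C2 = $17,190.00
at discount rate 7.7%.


Formula: NPV = C0 + C1/(1+r) + C2/(1+r)^2
Discount C1: $23,495.00 / (1 + 0.077) = $21,815.23
Discount C2: $17,190.00 / (1 + 0.077)^2 = $14,819.87
NPV = -$23,200.00 + $21,815.23 + $14,819.87 = $13,435.10

$13,435.10


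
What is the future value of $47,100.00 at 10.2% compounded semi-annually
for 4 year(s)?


Formula: FV = P * (1 + r/m)^(m*t)
Period rate: r/m = 0.102 / 2 = 0.051
Total periods: m*t = 2 * 4 = 8
Growth factor: (1 + 0.051)^8 = 1.48875
FV = $47,100.00 * 1.48875 = $70,120.12

$70,120.12


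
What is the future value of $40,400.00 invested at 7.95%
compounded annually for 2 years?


Formula: FV = P * (1 + r)^n
Substituting: FV = $40,400.00 * (1 + 0.0795)^2
Growth factor: (1.0795)^2 = 1.16532
FV = $40,400.00 * 1.16532 = $47,078.94

$47,078.94


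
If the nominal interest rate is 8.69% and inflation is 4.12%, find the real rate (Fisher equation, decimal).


Formula: (1 + r_real) = (1 + r_nom) / (1 + inflation)
Substituting: (1 + r_real) = 1.0869 / 1.0412
(1 + r_real) = 1.043892
r_real = 1.043892 - 1 = 0.043892

0.043892


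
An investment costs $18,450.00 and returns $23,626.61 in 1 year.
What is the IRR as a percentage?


Formula: IRR = C1/C0 - 1
Substituting: IRR = $23,626.61 / $18,450.00 - 1
Ratio: 1.280575 - 1 = 0.280575
IRR = 28.0575%

28.0575%


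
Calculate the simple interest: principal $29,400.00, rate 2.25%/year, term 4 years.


Formula: I = P * r * t
Substituting: I = $29,400.00 * 0.0225 * 4
Step: I = $29,400.00 * 0.09
I = $2,646.00

$2,646.00


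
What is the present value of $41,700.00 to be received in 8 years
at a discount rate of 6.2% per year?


Formula: PV = FV / (1 + r)^n
Substituting: PV = $41,700.00 / (1 + 0.062)^8
Discount factor: (1.062)^8 = 1.618066
PV = $41,700.00 / 1.618066 = $25,771.51

$25,771.51


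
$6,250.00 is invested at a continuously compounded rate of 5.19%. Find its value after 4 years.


Formula: FV = P * e^(r*t)
Exponent: r*t = 0.0519 * 4 = 0.2076
e^(0.2076) = 1.230721
FV = $6,250.00 * 1.230721 = $7,692.00

$7,692.00


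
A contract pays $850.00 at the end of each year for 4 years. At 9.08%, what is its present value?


Formula: PV = PMT * (1 - (1+r)^(-n)) / r
Discount factor: (1 + 0.0908)^(-4) = 0.706349
Bracket: 1 - 0.706349 = 0.293651
PV = $850.00 * 0.293651 / 0.0908 = $2,748.93

$2,748.93


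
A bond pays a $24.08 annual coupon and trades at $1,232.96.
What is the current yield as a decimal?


Formula: Current yield = annual coupon / price
Substituting: CY = $24.08 / $1,232.96
CY = 0.01953

0.01953


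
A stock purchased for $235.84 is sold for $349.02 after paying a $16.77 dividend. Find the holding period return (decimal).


Formula: HPR = (P1 - P0 + D) / P0
Gain: $349.02 - $235.84 + $16.77 = $129.95
HPR = $129.95 / $235.84 = 0.551

0.551


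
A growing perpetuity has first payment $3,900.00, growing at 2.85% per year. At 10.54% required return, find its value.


Formula: PV = C / (r - g)
Spread: r - g = 0.1054 - 0.0285 = 0.0769
Substituting: PV = $3,900.00 / 0.0769
PV = $50,715.21

$50,715.21


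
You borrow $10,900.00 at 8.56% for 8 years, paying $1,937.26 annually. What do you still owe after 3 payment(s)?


Formula: Balance = PV*(1+r)^k - PMT*((1+r)^k - 1)/r
Growth: (1 + 0.0856)^3 = 1.279409
Accumulated factor: ((1+r)^k - 1)/r = 3.264127
Balance = $10,900.00 * 1.279409 - $1,937.26 * 3.264127
Balance = $7,622.10

$7,622.10


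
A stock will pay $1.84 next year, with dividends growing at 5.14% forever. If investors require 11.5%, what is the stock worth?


Formula: P = D1 / (r - g)
Spread: r - g = 0.115 - 0.0514 = 0.0636
Substituting: P = $1.84 / 0.0636
P = $28.93

$28.93


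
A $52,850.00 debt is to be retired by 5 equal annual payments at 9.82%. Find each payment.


Formula: PMT = PV * r / (1 - (1+r)^(-n))
Denominator: 1 - (1 + 0.0982)^(-5) = 0.373973
Numerator: $52,850.00 * 0.0982 = 5189.87
PMT = 5189.87 / 0.373973 = $13,877.65

$13,877.65


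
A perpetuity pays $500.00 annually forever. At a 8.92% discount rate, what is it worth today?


Formula: PV = C / r
Substituting: PV = $500.00 / 0.0892
PV = $5,605.38

$5,605.38


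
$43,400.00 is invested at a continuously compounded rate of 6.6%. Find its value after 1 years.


Formula: FV = P * e^(r*t)
Exponent: r*t = 0.066 * 1 = 0.066
e^(0.066) = 1.068227
FV = $43,400.00 * 1.068227 = $46,361.04

$46,361.04


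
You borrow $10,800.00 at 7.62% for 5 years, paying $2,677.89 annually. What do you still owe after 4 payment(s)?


Formula: Balance = PV*(1+r)^k - PMT*((1+r)^k - 1)/r
Growth: (1 + 0.0762)^4 = 1.341442
Accumulated factor: ((1+r)^k - 1)/r = 4.480868
Balance = $10,800.00 * 1.341442 - $2,677.89 * 4.480868
Balance = $2,488.30

$2,488.30


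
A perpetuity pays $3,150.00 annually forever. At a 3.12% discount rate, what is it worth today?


Formula: PV = C / r
Substituting: PV = $3,150.00 / 0.0312
PV = $100,961.54

$100,961.54


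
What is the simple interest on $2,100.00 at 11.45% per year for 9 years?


Formula: I = P * r * t
Substituting: I = $2,100.00 * 0.1145 * 9
Step: I = $2,100.00 * 1.0305
I = $2,164.05

$2,164.05


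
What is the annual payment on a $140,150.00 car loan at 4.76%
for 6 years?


Formula: PMT = PV * r / (1 - (1+r)^(-n))
Denominator: 1 - (1 + 0.0476)^(-6) = 0.243468
Numerator: $140,150.00 * 0.0476 = 6671.14
PMT = 6671.14 / 0.243468 = $27,400.43

$27,400.43


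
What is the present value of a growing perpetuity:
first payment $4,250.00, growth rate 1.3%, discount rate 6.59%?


Formula: PV = C / (r - g)
Spread: r - g = 0.0659 - 0.013 = 0.0529
Substituting: PV = $4,250.00 / 0.0529
PV = $80,340.26

$80,340.26


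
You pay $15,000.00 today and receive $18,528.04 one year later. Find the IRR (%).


Formula: IRR = C1/C0 - 1
Substituting: IRR = $18,528.04 / $15,000.00 - 1
Ratio: 1.235203 - 1 = 0.235203
IRR = 23.5203%

23.5203%


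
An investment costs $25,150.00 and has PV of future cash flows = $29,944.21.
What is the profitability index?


Formula: PI = PV(cash flows) / initial investment
Substituting: PI = $29,944.21 / $25,150.00
PI = 1.1906

1.1906


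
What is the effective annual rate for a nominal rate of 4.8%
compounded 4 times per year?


Formula: EAR = (1 + r/m)^m - 1
Period rate: r/m = 0.048 / 4 = 0.012
Compounding: (1 + 0.012)^4 = 1.048871
EAR = 1.048871 - 1 = 0.048871

0.048871


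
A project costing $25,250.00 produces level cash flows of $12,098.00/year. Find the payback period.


Formula: Payback = investment / annual cash flow
Substituting: Payback = $25,250.00 / $12,098.00
Payback = 2.0871 years

2.0871 years


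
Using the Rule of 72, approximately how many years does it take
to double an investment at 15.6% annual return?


Formula: Years ≈ 72 / r
Substituting: Years ≈ 72 / 15.6
Years ≈ 4.6

4.6 years


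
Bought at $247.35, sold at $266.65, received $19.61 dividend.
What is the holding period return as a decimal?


Formula: HPR = (P1 - P0 + D) / P0
Gain: $266.65 - $247.35 + $19.61 = $38.91
HPR = $38.91 / $247.35 = 0.1573

0.1573


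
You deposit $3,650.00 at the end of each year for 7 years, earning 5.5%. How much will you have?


Formula: FV = PMT * ((1+r)^n - 1) / r
Growth factor: (1 + 0.055)^7 = 1.454679
Numerator: 1.454679 - 1 = 0.454679
FV = $3,650.00 * 0.454679 / 0.055 = $30,174.16

$30,174.16


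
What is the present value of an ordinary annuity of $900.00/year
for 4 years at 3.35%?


Formula: PV = PMT * (1 - (1+r)^(-n)) / r
Discount factor: (1 + 0.0335)^(-4) = 0.876512
Bracket: 1 - 0.876512 = 0.123488
PV = $900.00 * 0.123488 / 0.0335 = $3,317.58

$3,317.58


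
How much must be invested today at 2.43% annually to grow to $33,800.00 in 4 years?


Formula: PV = FV / (1 + r)^n
Substituting: PV = $33,800.00 / (1 + 0.0243)^4
Discount factor: (1.0243)^4 = 1.100801
PV = $33,800.00 / 1.100801 = $30,704.92

$30,704.92


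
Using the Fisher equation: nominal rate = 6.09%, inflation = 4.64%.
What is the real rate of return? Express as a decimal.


Formula: (1 + r_real) = (1 + r_nom) / (1 + inflation)
Substituting: (1 + r_real) = 1.0609 / 1.0464
(1 + r_real) = 1.013857
r_real = 1.013857 - 1 = 0.013857

0.013857


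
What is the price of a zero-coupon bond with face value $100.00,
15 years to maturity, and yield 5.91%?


Formula: Price = FV / (1 + r)^n
Substituting: Price = $100.00 / (1 + 0.0591)^15
Discount factor: (1.0591)^15 = 2.366217
Price = $100.00 / 2.366217 = $42.26

$42.26


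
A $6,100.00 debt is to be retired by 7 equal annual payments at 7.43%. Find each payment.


Formula: PMT = PV * r / (1 - (1+r)^(-n))
Denominator: 1 - (1 + 0.0743)^(-7) = 0.39449
Numerator: $6,100.00 * 0.0743 = 453.23
PMT = 453.23 / 0.39449 = $1,148.90

$1,148.90


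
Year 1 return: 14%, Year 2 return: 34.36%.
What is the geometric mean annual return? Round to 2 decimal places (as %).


Formula: Geometric mean = ((1+r1)*(1+r2))^(1/2) - 1
Product: (1 + 0.14) * (1 + 0.3436) = 1.14 * 1.3436 = 1.531704
Square root: 1.531704^0.5 = 1.23762
Geometric mean = 1.23762 - 1 = 0.23762
As percentage: 23.76%

23.76%


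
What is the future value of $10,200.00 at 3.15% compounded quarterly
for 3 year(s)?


Formula: FV = P * (1 + r/m)^(m*t)
Period rate: r/m = 0.0315 / 4 = 0.007875
Total periods: m*t = 4 * 3 = 12
Growth factor: (1 + 0.007875)^12 = 1.098702
FV = $10,200.00 * 1.098702 = $11,206.76

$11,206.76


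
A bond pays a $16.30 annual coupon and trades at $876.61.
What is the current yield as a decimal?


Formula: Current yield = annual coupon / price
Substituting: CY = $16.30 / $876.61
CY = 0.018594

0.018594


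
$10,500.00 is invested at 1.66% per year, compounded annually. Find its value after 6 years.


Formula: FV = P * (1 + r)^n
Substituting: FV = $10,500.00 * (1 + 0.0166)^6
Growth factor: (1.0166)^6 = 1.103826
FV = $10,500.00 * 1.103826 = $11,590.17

$11,590.17


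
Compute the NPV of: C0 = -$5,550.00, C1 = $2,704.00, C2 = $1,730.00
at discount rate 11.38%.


Formula: NPV = C0 + C1/(1+r) + C2/(1+r)^2
Discount C1: $2,704.00 / (1 + 0.1138) = $2,427.72
Discount C2: $1,730.00 / (1 + 0.1138)^2 = $1,394.54
NPV = -$5,550.00 + $2,427.72 + $1,394.54 = -$1,727.73

-$1,727.73


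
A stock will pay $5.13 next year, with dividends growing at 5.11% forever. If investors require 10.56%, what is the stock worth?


Formula: P = D1 / (r - g)
Spread: r - g = 0.1056 - 0.0511 = 0.0545
Substituting: P = $5.13 / 0.0545
P = $94.13

$94.13


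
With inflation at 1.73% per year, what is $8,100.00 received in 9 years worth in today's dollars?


Formula: Real value = nominal / (1 + inflation)^years
Price level: (1 + 0.0173)^9 = 1.166921
Real value = $8,100.00 / 1.166921 = $6,941.34

$6,941.34


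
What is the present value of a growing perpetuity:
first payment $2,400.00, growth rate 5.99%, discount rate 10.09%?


Formula: PV = C / (r - g)
Spread: r - g = 0.1009 - 0.0599 = 0.041
Substituting: PV = $2,400.00 / 0.041
PV = $58,536.59

$58,536.59


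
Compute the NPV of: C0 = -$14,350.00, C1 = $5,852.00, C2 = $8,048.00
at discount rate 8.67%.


Formula: NPV = C0 + C1/(1+r) + C2/(1+r)^2
Discount C1: $5,852.00 / (1 + 0.0867) = $5,385.11
Discount C2: $8,048.00 / (1 + 0.0867)^2 = $6,815.04
NPV = -$14,350.00 + $5,385.11 + $6,815.04 = -$2,149.85

-$2,149.85


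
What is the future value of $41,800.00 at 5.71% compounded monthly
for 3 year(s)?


Formula: FV = P * (1 + r/m)^(m*t)
Period rate: r/m = 0.0571 / 12 = 0.004758
Total periods: m*t = 12 * 3 = 36
Growth factor: (1 + 0.004758)^36 = 1.186365
FV = $41,800.00 * 1.186365 = $49,590.04

$49,590.04


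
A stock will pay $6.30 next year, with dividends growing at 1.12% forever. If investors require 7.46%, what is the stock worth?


Formula: P = D1 / (r - g)
Spread: r - g = 0.0746 - 0.0112 = 0.0634
Substituting: P = $6.30 / 0.0634
P = $99.37

$99.37


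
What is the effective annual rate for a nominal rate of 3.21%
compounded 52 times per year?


Formula: EAR = (1 + r/m)^m - 1
Period rate: r/m = 0.0321 / 52 = 0.000617
Compounding: (1 + 0.000617)^52 = 1.032611
EAR = 1.032611 - 1 = 0.032611

0.032611


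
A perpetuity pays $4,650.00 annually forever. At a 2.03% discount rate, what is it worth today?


Formula: PV = C / r
Substituting: PV = $4,650.00 / 0.0203
PV = $229,064.04

$229,064.04


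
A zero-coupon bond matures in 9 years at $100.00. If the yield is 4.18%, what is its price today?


Formula: Price = FV / (1 + r)^n
Substituting: Price = $100.00 / (1 + 0.0418)^9
Discount factor: (1.0418)^9 = 1.445637
Price = $100.00 / 1.445637 = $69.17

$69.17


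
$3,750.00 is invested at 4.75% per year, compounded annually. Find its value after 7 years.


Formula: FV = P * (1 + r)^n
Substituting: FV = $3,750.00 * (1 + 0.0475)^7
Growth factor: (1.0475)^7 = 1.383816
FV = $3,750.00 * 1.383816 = $5,189.31

$5,189.31


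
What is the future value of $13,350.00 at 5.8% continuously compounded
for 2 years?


Formula: FV = P * e^(r*t)
Exponent: r*t = 0.058 * 2 = 0.116
e^(0.116) = 1.122996
FV = $13,350.00 * 1.122996 = $14,991.99

$14,991.99


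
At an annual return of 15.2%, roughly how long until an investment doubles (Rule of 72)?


Formula: Years ≈ 72 / r
Substituting: Years ≈ 72 / 15.2
Years ≈ 4.7

4.7 years


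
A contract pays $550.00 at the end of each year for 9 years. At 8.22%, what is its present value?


Formula: PV = PMT * (1 - (1+r)^(-n)) / r
Discount factor: (1 + 0.0822)^(-9) = 0.49117
Bracket: 1 - 0.49117 = 0.50883
PV = $550.00 * 0.50883 / 0.0822 = $3,404.58

$3,404.58


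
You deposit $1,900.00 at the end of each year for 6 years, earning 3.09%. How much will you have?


Formula: FV = PMT * ((1+r)^n - 1) / r
Growth factor: (1 + 0.0309)^6 = 1.200326
Numerator: 1.200326 - 1 = 0.200326
FV = $1,900.00 * 0.200326 / 0.0309 = $12,317.78

$12,317.78


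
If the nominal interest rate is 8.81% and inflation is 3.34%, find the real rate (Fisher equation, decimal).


Formula: (1 + r_real) = (1 + r_nom) / (1 + inflation)
Substituting: (1 + r_real) = 1.0881 / 1.0334
(1 + r_real) = 1.052932
r_real = 1.052932 - 1 = 0.052932

0.052932


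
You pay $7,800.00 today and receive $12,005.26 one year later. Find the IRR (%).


Formula: IRR = C1/C0 - 1
Substituting: IRR = $12,005.26 / $7,800.00 - 1
Ratio: 1.539136 - 1 = 0.539136
IRR = 53.9136%

53.9136%


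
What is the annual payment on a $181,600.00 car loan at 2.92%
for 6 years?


Formula: PMT = PV * r / (1 - (1+r)^(-n))
Denominator: 1 - (1 + 0.0292)^(-6) = 0.158602
Numerator: $181,600.00 * 0.0292 = 5302.72
PMT = 5302.72 / 0.158602 = $33,434.07

$33,434.07


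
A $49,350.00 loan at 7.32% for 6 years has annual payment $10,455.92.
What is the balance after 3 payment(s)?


Formula: Balance = PV*(1+r)^k - PMT*((1+r)^k - 1)/r
Growth: (1 + 0.0732)^3 = 1.236067
Accumulated factor: ((1+r)^k - 1)/r = 3.224958
Balance = $49,350.00 * 1.236067 - $10,455.92 * 3.224958
Balance = $27,280.00

$27,280.00


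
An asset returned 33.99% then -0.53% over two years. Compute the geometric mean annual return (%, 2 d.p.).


Formula: Geometric mean = ((1+r1)*(1+r2))^(1/2) - 1
Product: (1 + 0.3399) * (1 + -0.0053) = 1.3399 * 0.9947 = 1.332799
Square root: 1.332799^0.5 = 1.154469
Geometric mean = 1.154469 - 1 = 0.154469
As percentage: 15.45%

15.45%


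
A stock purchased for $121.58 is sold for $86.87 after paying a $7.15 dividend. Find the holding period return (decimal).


Formula: HPR = (P1 - P0 + D) / P0
Gain: $86.87 - $121.58 + $7.15 = -$27.56
HPR = -$27.56 / $121.58 = -0.2267

-0.2267


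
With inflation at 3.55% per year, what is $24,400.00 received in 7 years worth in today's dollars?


Formula: Real value = nominal / (1 + inflation)^years
Price level: (1 + 0.0355)^7 = 1.276588
Real value = $24,400.00 / 1.276588 = $19,113.45

$19,113.45


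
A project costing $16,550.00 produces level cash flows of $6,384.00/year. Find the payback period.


Formula: Payback = investment / annual cash flow
Substituting: Payback = $16,550.00 / $6,384.00
Payback = 2.5924 years

2.5924 years


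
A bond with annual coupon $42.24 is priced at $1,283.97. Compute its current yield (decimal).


Formula: Current yield = annual coupon / price
Substituting: CY = $42.24 / $1,283.97
CY = 0.032898

0.032898


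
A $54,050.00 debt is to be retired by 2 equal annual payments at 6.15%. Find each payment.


Formula: PMT = PV * r / (1 - (1+r)^(-n))
Denominator: 1 - (1 + 0.0615)^(-2) = 0.112517
Numerator: $54,050.00 * 0.0615 = 3324.075
PMT = 3324.075 / 0.112517 = $29,542.85

$29,542.85


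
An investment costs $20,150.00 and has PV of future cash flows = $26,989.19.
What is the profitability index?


Formula: PI = PV(cash flows) / initial investment
Substituting: PI = $26,989.19 / $20,150.00
PI = 1.3394

1.3394


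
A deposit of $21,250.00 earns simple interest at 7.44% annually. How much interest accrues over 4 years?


Formula: I = P * r * t
Substituting: I = $21,250.00 * 0.0744 * 4
Step: I = $21,250.00 * 0.2976
I = $6,324.00

$6,324.00


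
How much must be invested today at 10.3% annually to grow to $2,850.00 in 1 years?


Formula: PV = FV / (1 + r)^n
Substituting: PV = $2,850.00 / (1 + 0.103)^1
Discount factor: (1.103)^1 = 1.103
PV = $2,850.00 / 1.103 = $2,583.86

$2,583.86


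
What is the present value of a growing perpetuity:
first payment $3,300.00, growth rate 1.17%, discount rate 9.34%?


Formula: PV = C / (r - g)
Spread: r - g = 0.0934 - 0.0117 = 0.0817
Substituting: PV = $3,300.00 / 0.0817
PV = $40,391.68

$40,391.68


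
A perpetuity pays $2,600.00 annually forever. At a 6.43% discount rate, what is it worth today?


Formula: PV = C / r
Substituting: PV = $2,600.00 / 0.0643
PV = $40,435.46

$40,435.46


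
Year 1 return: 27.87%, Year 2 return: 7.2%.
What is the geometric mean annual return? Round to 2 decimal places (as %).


Formula: Geometric mean = ((1+r1)*(1+r2))^(1/2) - 1
Product: (1 + 0.2787) * (1 + 0.072) = 1.2787 * 1.072 = 1.370766
Square root: 1.370766^0.5 = 1.170797
Geometric mean = 1.170797 - 1 = 0.170797
As percentage: 17.08%

17.08%


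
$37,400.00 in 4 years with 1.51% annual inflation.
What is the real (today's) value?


Formula: Real value = nominal / (1 + inflation)^years
Price level: (1 + 0.0151)^4 = 1.061782
Real value = $37,400.00 / 1.061782 = $35,223.81

$35,223.81


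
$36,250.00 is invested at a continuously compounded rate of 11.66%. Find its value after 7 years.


Formula: FV = P * e^(r*t)
Exponent: r*t = 0.1166 * 7 = 0.8162
e^(0.8162) = 2.261888
FV = $36,250.00 * 2.261888 = $81,993.45

$81,993.45


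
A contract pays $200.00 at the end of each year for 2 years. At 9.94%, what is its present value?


Formula: PV = PMT * (1 - (1+r)^(-n)) / r
Discount factor: (1 + 0.0994)^(-2) = 0.827349
Bracket: 1 - 0.827349 = 0.172651
PV = $200.00 * 0.172651 / 0.0994 = $347.39

$347.39


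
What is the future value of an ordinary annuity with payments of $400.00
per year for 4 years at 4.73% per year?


Formula: FV = PMT * ((1+r)^n - 1) / r
Growth factor: (1 + 0.0473)^4 = 1.203052
Numerator: 1.203052 - 1 = 0.203052
FV = $400.00 * 0.203052 / 0.0473 = $1,717.14

$1,717.14


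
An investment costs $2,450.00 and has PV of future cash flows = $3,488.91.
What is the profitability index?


Formula: PI = PV(cash flows) / initial investment
Substituting: PI = $3,488.91 / $2,450.00
PI = 1.424

1.424


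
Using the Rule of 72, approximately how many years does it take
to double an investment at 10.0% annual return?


Formula: Years ≈ 72 / r
Substituting: Years ≈ 72 / 10.0
Years ≈ 7.2

7.2 years


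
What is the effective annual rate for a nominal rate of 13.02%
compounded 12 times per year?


Formula: EAR = (1 + r/m)^m - 1
Period rate: r/m = 0.1302 / 12 = 0.01085
Compounding: (1 + 0.01085)^12 = 1.138258
EAR = 1.138258 - 1 = 0.138258

0.138258


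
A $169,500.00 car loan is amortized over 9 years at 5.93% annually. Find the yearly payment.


Formula: PMT = PV * r / (1 - (1+r)^(-n))
Denominator: 1 - (1 + 0.0593)^(-9) = 0.404572
Numerator: $169,500.00 * 0.0593 = 10051.35
PMT = 10051.35 / 0.404572 = $24,844.40

$24,844.40


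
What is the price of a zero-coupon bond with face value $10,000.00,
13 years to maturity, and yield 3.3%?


Formula: Price = FV / (1 + r)^n
Substituting: Price = $10,000.00 / (1 + 0.033)^13
Discount factor: (1.033)^13 = 1.525121
Price = $10,000.00 / 1.525121 = $6,556.86

$6,556.86


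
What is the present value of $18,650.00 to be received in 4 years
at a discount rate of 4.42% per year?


Formula: PV = FV / (1 + r)^n
Substituting: PV = $18,650.00 / (1 + 0.0442)^4
Discount factor: (1.0442)^4 = 1.188871
PV = $18,650.00 / 1.188871 = $15,687.15

$15,687.15


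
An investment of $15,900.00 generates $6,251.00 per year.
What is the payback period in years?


Formula: Payback = investment / annual cash flow
Substituting: Payback = $15,900.00 / $6,251.00
Payback = 2.5436 years

2.5436 years


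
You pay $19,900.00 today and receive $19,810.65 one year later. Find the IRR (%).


Formula: IRR = C1/C0 - 1
Substituting: IRR = $19,810.65 / $19,900.00 - 1
Ratio: 0.99551 - 1 = -0.00449
IRR = -0.449%

-0.449%


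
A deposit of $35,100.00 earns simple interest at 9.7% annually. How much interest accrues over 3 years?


Formula: I = P * r * t
Substituting: I = $35,100.00 * 0.097 * 3
Step: I = $35,100.00 * 0.291
I = $10,214.10

$10,214.10


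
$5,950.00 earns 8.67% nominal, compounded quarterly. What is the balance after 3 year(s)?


Formula: FV = P * (1 + r/m)^(m*t)
Period rate: r/m = 0.0867 / 4 = 0.021675
Total periods: m*t = 4 * 3 = 12
Growth factor: (1 + 0.021675)^12 = 1.293461
FV = $5,950.00 * 1.293461 = $7,696.09

$7,696.09


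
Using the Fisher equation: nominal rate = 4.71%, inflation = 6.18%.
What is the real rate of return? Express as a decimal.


Formula: (1 + r_real) = (1 + r_nom) / (1 + inflation)
Substituting: (1 + r_real) = 1.0471 / 1.0618
(1 + r_real) = 0.986156
r_real = 0.986156 - 1 = -0.013844

-0.013844


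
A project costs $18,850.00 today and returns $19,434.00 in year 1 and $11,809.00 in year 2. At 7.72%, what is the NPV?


Formula: NPV = C0 + C1/(1+r) + C2/(1+r)^2
Discount C1: $19,434.00 / (1 + 0.0772) = $18,041.22
Discount C2: $11,809.00 / (1 + 0.0772)^2 = $10,177.02
NPV = -$18,850.00 + $18,041.22 + $10,177.02 = $9,368.23

$9,368.23


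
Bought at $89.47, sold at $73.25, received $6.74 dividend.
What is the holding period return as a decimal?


Formula: HPR = (P1 - P0 + D) / P0
Gain: $73.25 - $89.47 + $6.74 = -$9.48
HPR = -$9.48 / $89.47 = -0.106

-0.106


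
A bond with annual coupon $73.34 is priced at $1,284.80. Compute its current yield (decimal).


Formula: Current yield = annual coupon / price
Substituting: CY = $73.34 / $1,284.80
CY = 0.057083

0.057083


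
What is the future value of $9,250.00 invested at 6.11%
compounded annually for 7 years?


Formula: FV = P * (1 + r)^n
Substituting: FV = $9,250.00 * (1 + 0.0611)^7
Growth factor: (1.0611)^7 = 1.514587
FV = $9,250.00 * 1.514587 = $14,009.93

$14,009.93


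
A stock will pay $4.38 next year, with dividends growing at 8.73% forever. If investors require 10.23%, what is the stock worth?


Formula: P = D1 / (r - g)
Spread: r - g = 0.1023 - 0.0873 = 0.015
Substituting: P = $4.38 / 0.015
P = $292.00

$292.00


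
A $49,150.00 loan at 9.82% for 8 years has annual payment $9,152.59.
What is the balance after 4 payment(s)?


Formula: Balance = PV*(1+r)^k - PMT*((1+r)^k - 1)/r
Growth: (1 + 0.0982)^4 = 1.45454
Accumulated factor: ((1+r)^k - 1)/r = 4.62872
Balance = $49,150.00 * 1.45454 - $9,152.59 * 4.62872
Balance = $29,125.88

$29,125.88


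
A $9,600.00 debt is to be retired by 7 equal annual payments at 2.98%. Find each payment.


Formula: PMT = PV * r / (1 - (1+r)^(-n))
Denominator: 1 - (1 + 0.0298)^(-7) = 0.185802
Numerator: $9,600.00 * 0.0298 = 286.08
PMT = 286.08 / 0.185802 = $1,539.70

$1,539.70


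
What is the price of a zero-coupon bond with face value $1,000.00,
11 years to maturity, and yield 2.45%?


Formula: Price = FV / (1 + r)^n
Substituting: Price = $1,000.00 / (1 + 0.0245)^11
Discount factor: (1.0245)^11 = 1.305063
Price = $1,000.00 / 1.305063 = $766.25

$766.25


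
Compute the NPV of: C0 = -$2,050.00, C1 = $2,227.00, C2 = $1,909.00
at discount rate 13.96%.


Formula: NPV = C0 + C1/(1+r) + C2/(1+r)^2
Discount C1: $2,227.00 / (1 + 0.1396) = $1,954.19
Discount C2: $1,909.00 / (1 + 0.1396)^2 = $1,469.94
NPV = -$2,050.00 + $1,954.19 + $1,469.94 = $1,374.14

$1,374.14


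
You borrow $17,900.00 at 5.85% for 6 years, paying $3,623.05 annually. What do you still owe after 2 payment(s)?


Formula: Balance = PV*(1+r)^k - PMT*((1+r)^k - 1)/r
Growth: (1 + 0.0585)^2 = 1.120422
Accumulated factor: ((1+r)^k - 1)/r = 2.0585
Balance = $17,900.00 * 1.120422 - $3,623.05 * 2.0585
Balance = $12,597.51

$12,597.51


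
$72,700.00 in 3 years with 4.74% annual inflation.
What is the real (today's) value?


Formula: Real value = nominal / (1 + inflation)^years
Price level: (1 + 0.0474)^3 = 1.149047
Real value = $72,700.00 / 1.149047 = $63,269.84

$63,269.84


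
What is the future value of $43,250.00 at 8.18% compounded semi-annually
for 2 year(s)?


Formula: FV = P * (1 + r/m)^(m*t)
Period rate: r/m = 0.0818 / 2 = 0.0409
Total periods: m*t = 2 * 2 = 4
Growth factor: (1 + 0.0409)^4 = 1.173913
FV = $43,250.00 * 1.173913 = $50,771.75

$50,771.75


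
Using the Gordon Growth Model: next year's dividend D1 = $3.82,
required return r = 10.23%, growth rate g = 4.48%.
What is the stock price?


Formula: P = D1 / (r - g)
Spread: r - g = 0.1023 - 0.0448 = 0.0575
Substituting: P = $3.82 / 0.0575
P = $66.43

$66.43


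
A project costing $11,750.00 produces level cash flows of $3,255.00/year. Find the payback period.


Formula: Payback = investment / annual cash flow
Substituting: Payback = $11,750.00 / $3,255.00
Payback = 3.6098 years

3.6098 years


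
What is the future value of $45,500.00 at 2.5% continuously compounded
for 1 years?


Formula: FV = P * e^(r*t)
Exponent: r*t = 0.025 * 1 = 0.025
e^(0.025) = 1.025315
FV = $45,500.00 * 1.025315 = $46,651.84

$46,651.84


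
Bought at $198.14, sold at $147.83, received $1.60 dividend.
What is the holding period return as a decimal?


Formula: HPR = (P1 - P0 + D) / P0
Gain: $147.83 - $198.14 + $1.60 = -$48.71
HPR = -$48.71 / $198.14 = -0.2458

-0.2458


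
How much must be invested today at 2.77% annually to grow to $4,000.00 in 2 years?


Formula: PV = FV / (1 + r)^n
Substituting: PV = $4,000.00 / (1 + 0.0277)^2
Discount factor: (1.0277)^2 = 1.056167
PV = $4,000.00 / 1.056167 = $3,787.28

$3,787.28


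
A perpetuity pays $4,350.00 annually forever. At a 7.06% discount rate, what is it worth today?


Formula: PV = C / r
Substituting: PV = $4,350.00 / 0.0706
PV = $61,614.73

$61,614.73


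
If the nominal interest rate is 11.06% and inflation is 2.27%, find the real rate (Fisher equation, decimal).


Formula: (1 + r_real) = (1 + r_nom) / (1 + inflation)
Substituting: (1 + r_real) = 1.1106 / 1.0227
(1 + r_real) = 1.085949
r_real = 1.085949 - 1 = 0.085949

0.085949


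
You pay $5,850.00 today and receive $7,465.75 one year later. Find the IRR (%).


Formula: IRR = C1/C0 - 1
Substituting: IRR = $7,465.75 / $5,850.00 - 1
Ratio: 1.276197 - 1 = 0.276197
IRR = 27.6197%

27.6197%


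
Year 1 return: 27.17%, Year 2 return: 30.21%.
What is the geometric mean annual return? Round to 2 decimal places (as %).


Formula: Geometric mean = ((1+r1)*(1+r2))^(1/2) - 1
Product: (1 + 0.2717) * (1 + 0.3021) = 1.2717 * 1.3021 = 1.655881
Square root: 1.655881^0.5 = 1.28681
Geometric mean = 1.28681 - 1 = 0.28681
As percentage: 28.68%

28.68%


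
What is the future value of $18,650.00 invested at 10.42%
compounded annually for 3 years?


Formula: FV = P * (1 + r)^n
Substituting: FV = $18,650.00 * (1 + 0.1042)^3
Growth factor: (1.1042)^3 = 1.346304
FV = $18,650.00 * 1.346304 = $25,108.57

$25,108.57


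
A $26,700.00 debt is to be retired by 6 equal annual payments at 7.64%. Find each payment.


Formula: PMT = PV * r / (1 - (1+r)^(-n))
Denominator: 1 - (1 + 0.0764)^(-6) = 0.357079
Numerator: $26,700.00 * 0.0764 = 2039.88
PMT = 2039.88 / 0.357079 = $5,712.69

$5,712.69


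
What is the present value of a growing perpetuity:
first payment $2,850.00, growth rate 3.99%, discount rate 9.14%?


Formula: PV = C / (r - g)
Spread: r - g = 0.0914 - 0.0399 = 0.0515
Substituting: PV = $2,850.00 / 0.0515
PV = $55,339.81

$55,339.81


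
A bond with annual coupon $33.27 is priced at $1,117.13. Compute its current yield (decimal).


Formula: Current yield = annual coupon / price
Substituting: CY = $33.27 / $1,117.13
CY = 0.029782

0.029782


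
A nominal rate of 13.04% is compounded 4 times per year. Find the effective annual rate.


Formula: EAR = (1 + r/m)^m - 1
Period rate: r/m = 0.1304 / 4 = 0.0326
Compounding: (1 + 0.0326)^4 = 1.136916
EAR = 1.136916 - 1 = 0.136916

0.136916


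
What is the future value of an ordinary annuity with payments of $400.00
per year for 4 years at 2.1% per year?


Formula: FV = PMT * ((1+r)^n - 1) / r
Growth factor: (1 + 0.021)^4 = 1.086683
Numerator: 1.086683 - 1 = 0.086683
FV = $400.00 * 0.086683 / 0.021 = $1,651.11

$1,651.11


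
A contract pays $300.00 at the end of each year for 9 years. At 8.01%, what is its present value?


Formula: PV = PMT * (1 - (1+r)^(-n)) / r
Discount factor: (1 + 0.0801)^(-9) = 0.499832
Bracket: 1 - 0.499832 = 0.500168
PV = $300.00 * 0.500168 / 0.0801 = $1,873.29

$1,873.29


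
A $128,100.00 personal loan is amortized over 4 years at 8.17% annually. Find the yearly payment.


Formula: PMT = PV * r / (1 - (1+r)^(-n))
Denominator: 1 - (1 + 0.0817)^(-4) = 0.26958
Numerator: $128,100.00 * 0.0817 = 10465.77
PMT = 10465.77 / 0.26958 = $38,822.51

$38,822.51


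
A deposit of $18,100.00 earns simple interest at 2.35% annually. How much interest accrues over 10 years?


Formula: I = P * r * t
Substituting: I = $18,100.00 * 0.0235 * 10
Step: I = $18,100.00 * 0.235
I = $4,253.50

$4,253.50


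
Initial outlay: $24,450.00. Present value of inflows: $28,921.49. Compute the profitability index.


Formula: PI = PV(cash flows) / initial investment
Substituting: PI = $28,921.49 / $24,450.00
PI = 1.1829

1.1829


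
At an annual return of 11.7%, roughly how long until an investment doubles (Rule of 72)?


Formula: Years ≈ 72 / r
Substituting: Years ≈ 72 / 11.7
Years ≈ 6.2

6.2 years


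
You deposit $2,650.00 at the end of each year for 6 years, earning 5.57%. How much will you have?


Formula: FV = PMT * ((1+r)^n - 1) / r
Growth factor: (1 + 0.0557)^6 = 1.384341
Numerator: 1.384341 - 1 = 0.384341
FV = $2,650.00 * 0.384341 / 0.0557 = $18,285.53

$18,285.53


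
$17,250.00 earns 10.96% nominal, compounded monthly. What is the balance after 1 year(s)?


Formula: FV = P * (1 + r/m)^(m*t)
Period rate: r/m = 0.1096 / 12 = 0.009133
Total periods: m*t = 12 * 1 = 12
Growth factor: (1 + 0.009133)^12 = 1.115277
FV = $17,250.00 * 1.115277 = $19,238.52

$19,238.52


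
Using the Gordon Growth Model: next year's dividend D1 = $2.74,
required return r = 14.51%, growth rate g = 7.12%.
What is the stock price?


Formula: P = D1 / (r - g)
Spread: r - g = 0.1451 - 0.0712 = 0.0739
Substituting: P = $2.74 / 0.0739
P = $37.08

$37.08


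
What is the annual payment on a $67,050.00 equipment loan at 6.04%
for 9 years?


Formula: PMT = PV * r / (1 - (1+r)^(-n))
Denominator: 1 - (1 + 0.0604)^(-9) = 0.410108
Numerator: $67,050.00 * 0.0604 = 4049.82
PMT = 4049.82 / 0.410108 = $9,875.01

$9,875.01


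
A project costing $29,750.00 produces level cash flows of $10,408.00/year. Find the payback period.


Formula: Payback = investment / annual cash flow
Substituting: Payback = $29,750.00 / $10,408.00
Payback = 2.8584 years

2.8584 years


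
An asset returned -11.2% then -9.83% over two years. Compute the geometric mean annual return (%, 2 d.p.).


Formula: Geometric mean = ((1+r1)*(1+r2))^(1/2) - 1
Product: (1 + -0.112) * (1 + -0.0983) = 0.888 * 0.9017 = 0.80071
Square root: 0.80071^0.5 = 0.894824
Geometric mean = 0.894824 - 1 = -0.105176
As percentage: -10.52%

-10.52%


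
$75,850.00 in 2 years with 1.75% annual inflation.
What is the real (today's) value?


Formula: Real value = nominal / (1 + inflation)^years
Price level: (1 + 0.0175)^2 = 1.035306
Real value = $75,850.00 / 1.035306 = $73,263.35

$73,263.35


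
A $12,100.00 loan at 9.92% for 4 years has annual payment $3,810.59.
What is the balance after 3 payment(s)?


Formula: Balance = PV*(1+r)^k - PMT*((1+r)^k - 1)/r
Growth: (1 + 0.0992)^3 = 1.328098
Accumulated factor: ((1+r)^k - 1)/r = 3.307441
Balance = $12,100.00 * 1.328098 - $3,810.59 * 3.307441
Balance = $3,466.69

$3,466.69


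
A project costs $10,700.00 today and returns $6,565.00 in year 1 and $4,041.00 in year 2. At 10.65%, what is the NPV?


Formula: NPV = C0 + C1/(1+r) + C2/(1+r)^2
Discount C1: $6,565.00 / (1 + 0.1065) = $5,933.12
Discount C2: $4,041.00 / (1 + 0.1065)^2 = $3,300.55
NPV = -$10,700.00 + $5,933.12 + $3,300.55 = -$1,466.33

-$1,466.33


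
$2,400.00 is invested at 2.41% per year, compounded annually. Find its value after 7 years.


Formula: FV = P * (1 + r)^n
Substituting: FV = $2,400.00 * (1 + 0.0241)^7
Growth factor: (1.0241)^7 = 1.181399
FV = $2,400.00 * 1.181399 = $2,835.36

$2,835.36


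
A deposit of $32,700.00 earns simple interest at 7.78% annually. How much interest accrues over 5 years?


Formula: I = P * r * t
Substituting: I = $32,700.00 * 0.0778 * 5
Step: I = $32,700.00 * 0.389
I = $12,720.30

$12,720.30
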